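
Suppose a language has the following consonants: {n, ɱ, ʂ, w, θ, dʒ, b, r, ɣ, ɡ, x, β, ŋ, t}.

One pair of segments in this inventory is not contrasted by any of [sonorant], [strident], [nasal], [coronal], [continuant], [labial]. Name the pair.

/x/ (voiceless velar fricative) and /ɣ/ (voiced velar fricative) are both [−sonorant], [−strident], [−nasal], [−coronal], [+continuant], [−labial], so none of the listed features separates them. (They do differ in [voice], which is not among the given features.) Every other pair in the inventory differs on at least one listed feature.

x, ɣ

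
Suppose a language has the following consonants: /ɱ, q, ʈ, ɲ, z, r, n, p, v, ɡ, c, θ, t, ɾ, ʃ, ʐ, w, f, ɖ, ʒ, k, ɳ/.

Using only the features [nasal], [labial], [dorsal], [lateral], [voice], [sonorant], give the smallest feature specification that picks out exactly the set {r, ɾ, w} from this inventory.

[+sonorant, -nasal]

Every target segment is [+sonorant], [-nasal]; each remaining inventory member fails at least one of these. Each conjunct is needed — [-nasal] alone would also admit /q, ʈ, z, p, …/; [+sonorant] alone would also admit /ɱ, ɲ, n, ɳ/ — and no other single listed feature has exactly this extension, so two is the minimum.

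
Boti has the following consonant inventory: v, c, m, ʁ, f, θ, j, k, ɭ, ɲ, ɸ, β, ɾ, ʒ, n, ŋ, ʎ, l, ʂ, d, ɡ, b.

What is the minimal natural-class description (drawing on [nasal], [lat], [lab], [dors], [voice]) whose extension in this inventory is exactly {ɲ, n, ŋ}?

Every target segment is [+nasal], [−labial]; each remaining inventory member fails at least one of these. Each conjunct is needed — [−labial] alone would also admit /c, ʁ, θ, j, …/; [+nasal] alone would also admit /m/ — and no other single listed feature has exactly this extension, so two is the minimum.

[+nasal, −lab]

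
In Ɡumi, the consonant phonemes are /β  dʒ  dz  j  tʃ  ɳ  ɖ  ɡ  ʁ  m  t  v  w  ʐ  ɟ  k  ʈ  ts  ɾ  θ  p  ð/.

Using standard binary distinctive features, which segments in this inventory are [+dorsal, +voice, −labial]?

The [+dorsal] segments are /j, ɡ, ʁ, w, ɟ, k/.
Then [+voice] gives /j, ɡ, ʁ, w, ɟ/.
Among these, [−labial] leaves /j, ɡ, ʁ, ɟ/.

j, ɡ, ʁ, ɟ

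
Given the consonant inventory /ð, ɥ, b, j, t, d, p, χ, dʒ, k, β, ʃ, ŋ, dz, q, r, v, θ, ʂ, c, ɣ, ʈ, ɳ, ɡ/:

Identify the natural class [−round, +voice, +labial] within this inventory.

b, β, v

Eliminate segments failing any feature: /ð, j, d, dʒ, ŋ, dz, r, ɣ, ɳ, ɡ/ are [−labial]; /ɥ/ is [+round]; /t, p, χ, k, ʃ, q, θ, ʂ, c, ʈ/ are [−voice]. The remaining /b, β, v/ satisfy [−round], [+voice], [+labial].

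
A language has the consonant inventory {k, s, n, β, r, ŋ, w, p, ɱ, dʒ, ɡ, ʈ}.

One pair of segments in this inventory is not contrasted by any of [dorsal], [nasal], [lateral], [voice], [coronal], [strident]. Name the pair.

w, ɡ

On the given features, /w/ and /ɡ/ have an identical profile: [+dorsal], [−nasal], [−lateral], [+voice], [−coronal], [−strident]. No other two segments in the inventory coincide on all 6 features. (They do differ in [sonorant], [continuant], [labial] and [round], which are not among the given features.)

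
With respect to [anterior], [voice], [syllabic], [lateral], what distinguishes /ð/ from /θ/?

[voice]

/ð/ (voiced dental fricative) and /θ/ (voiceless dental fricative) agree on [+anterior], [-syllabic], [-lateral]. They differ on [voice] (/ð/ [+], /θ/ [-]).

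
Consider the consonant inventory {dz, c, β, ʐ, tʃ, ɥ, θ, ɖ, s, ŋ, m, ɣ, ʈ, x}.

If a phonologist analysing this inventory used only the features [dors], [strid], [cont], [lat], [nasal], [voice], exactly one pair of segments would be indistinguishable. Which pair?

ɣ, ɥ

/ɣ/ (voiced velar fricative) and /ɥ/ (labial-palatal glide) are both [+dorsal], [−strident], [+continuant], [−lateral], [−nasal], [+voice], so none of the listed features separates them. (They do differ in [sonorant], [labial], [round] and [back], which are not among the given features.) Every other pair in the inventory differs on at least one listed feature.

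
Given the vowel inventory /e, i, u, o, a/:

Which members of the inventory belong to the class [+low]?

a

The [+low] segments here are /a/; the remaining /e, i, u, o/ are [−low].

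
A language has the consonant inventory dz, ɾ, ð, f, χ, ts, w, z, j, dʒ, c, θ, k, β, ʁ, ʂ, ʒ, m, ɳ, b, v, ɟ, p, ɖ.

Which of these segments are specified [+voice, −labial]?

Eliminate segments failing any feature: /f, χ, ts, c, θ, k, ʂ, p/ are [−voice]; /w, β, m, b, v/ are [+labial]. The remaining /dz, ɾ, ð, z, j, dʒ, ʁ, ʒ, ɳ, ɟ, ɖ/ satisfy [+voice], [−labial].

dz, ɾ, ð, z, j, dʒ, ʁ, ʒ, ɳ, ɟ, ɖ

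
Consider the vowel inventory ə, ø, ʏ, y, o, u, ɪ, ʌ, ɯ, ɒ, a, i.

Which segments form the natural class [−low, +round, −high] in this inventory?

ø, o

Among the inventory, the [−low] segments are /ə, ø, ʏ, y, o, u, ɪ, ʌ, ɯ, i/.
Then [+round] gives /ø, ʏ, y, o, u/.
Within that set, [−high] leaves /ø, o/.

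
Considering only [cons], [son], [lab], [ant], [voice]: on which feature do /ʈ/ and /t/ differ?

[anterior]

The two segments share [+consonantal], [−sonorant], [−labial], [−voice]. The only feature from the list on which they differ: /ʈ/ is [−anterior] while /t/ is [+anterior].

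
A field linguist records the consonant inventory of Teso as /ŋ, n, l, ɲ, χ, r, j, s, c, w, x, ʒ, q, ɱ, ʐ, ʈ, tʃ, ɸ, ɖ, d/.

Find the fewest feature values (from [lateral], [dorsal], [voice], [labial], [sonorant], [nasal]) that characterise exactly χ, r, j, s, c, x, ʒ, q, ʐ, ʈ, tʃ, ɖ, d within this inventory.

/χ, r, j, s, c, x, ʒ, q, ʐ, ʈ, tʃ, ɖ, d/ are all [-nasal], [-lateral], [-labial], and no other segment in the inventory matches all three values. Dropping any one of them over-generates: [-lateral, -labial] alone would also admit /ŋ, n, ɲ/; [-nasal, -labial] alone would also admit /l/; [-nasal, -lateral] alone would also admit /w, ɸ/. No other combination of two listed features picks out exactly this set either, so fewer than three features will not do.

[-nasal, -lateral, -labial]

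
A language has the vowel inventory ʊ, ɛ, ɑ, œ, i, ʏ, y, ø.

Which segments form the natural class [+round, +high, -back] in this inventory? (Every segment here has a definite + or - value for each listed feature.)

Eliminate segments failing any feature: /ʊ/ is [+back]; /ɛ, ɑ, i/ are [-round]; /œ, ø/ are [-high]. The remaining /ʏ, y/ satisfy [+round], [+high], [-back].

ʏ, y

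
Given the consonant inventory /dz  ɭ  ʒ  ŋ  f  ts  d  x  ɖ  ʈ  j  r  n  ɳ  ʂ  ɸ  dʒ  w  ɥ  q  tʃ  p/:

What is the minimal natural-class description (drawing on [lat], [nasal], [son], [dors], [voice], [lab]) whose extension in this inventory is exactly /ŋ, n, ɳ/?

[+nasal]

Every target segment is [+nasal] and no other inventory member is, so one feature is enough.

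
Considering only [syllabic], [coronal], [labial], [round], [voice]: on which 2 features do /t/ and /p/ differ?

The two segments share [−syllabic], [−round], [−voice]. The only features from the list on which they differ: /t/ is [−labial] while /p/ is [+labial]; /t/ is [+coronal] while /p/ is [−coronal].

[labial], [coronal]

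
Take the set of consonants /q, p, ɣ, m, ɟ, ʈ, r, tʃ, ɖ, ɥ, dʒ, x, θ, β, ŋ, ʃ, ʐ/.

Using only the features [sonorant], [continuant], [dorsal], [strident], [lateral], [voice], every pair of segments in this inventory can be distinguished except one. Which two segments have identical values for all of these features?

ʈ, p

On the given features, /ʈ/ and /p/ have an identical profile: [−sonorant], [−continuant], [−dorsal], [−strident], [−lateral], [−voice]. No other two segments in the inventory coincide on all 6 features. (They do differ in [labial] and [coronal], which are not among the given features.)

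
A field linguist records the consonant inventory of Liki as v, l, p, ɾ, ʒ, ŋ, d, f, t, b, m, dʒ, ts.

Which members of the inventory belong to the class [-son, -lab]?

Eliminate segments failing any feature: /v, p, f, b/ are [+labial]; /l, ɾ, ŋ, m/ are [+sonorant]. The remaining /ʒ, d, t, dʒ, ts/ satisfy [-sonorant], [-labial].

ʒ, d, t, dʒ, ts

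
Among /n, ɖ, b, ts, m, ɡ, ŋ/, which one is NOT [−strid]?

Every segment except /ts/ is [−strident]. /ts/ (voiceless alveolar affricate) is [+strident], so it is the exception.

ts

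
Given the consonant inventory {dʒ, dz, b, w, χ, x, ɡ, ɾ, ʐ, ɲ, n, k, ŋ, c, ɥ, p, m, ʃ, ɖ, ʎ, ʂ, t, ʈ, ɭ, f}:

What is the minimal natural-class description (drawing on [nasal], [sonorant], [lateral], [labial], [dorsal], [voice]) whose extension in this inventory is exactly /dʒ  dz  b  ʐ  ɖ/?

[-sonorant, +voice, -dorsal]

Every target segment is [-sonorant], [+voice], [-dorsal]; each remaining inventory member fails at least one of these. Each conjunct is needed — [+voice, -dorsal] alone would also admit /ɾ, n, m, ɭ/; [-sonorant, -dorsal] alone would also admit /p, ʃ, ʂ, t, …/; [-sonorant, +voice] alone would also admit /ɡ/ — and no other combination of two listed features has exactly this extension, so three is the minimum.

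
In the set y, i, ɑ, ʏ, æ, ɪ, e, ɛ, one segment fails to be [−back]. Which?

Every segment except /ɑ/ is [−back]. /ɑ/ (low back unrounded vowel) is [+back], so it is the exception.

ɑ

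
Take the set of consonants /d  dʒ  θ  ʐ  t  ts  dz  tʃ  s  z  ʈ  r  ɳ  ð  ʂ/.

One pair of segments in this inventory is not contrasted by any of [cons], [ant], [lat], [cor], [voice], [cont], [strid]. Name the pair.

/ð/ (voiced dental fricative) and /r/ (alveolar trill) are both [+consonantal], [+anterior], [−lateral], [+coronal], [+voice], [+continuant], [−strident], so none of the listed features separates them. (They do differ in [sonorant], which is not among the given features.) Every other pair in the inventory differs on at least one listed feature.

ð, r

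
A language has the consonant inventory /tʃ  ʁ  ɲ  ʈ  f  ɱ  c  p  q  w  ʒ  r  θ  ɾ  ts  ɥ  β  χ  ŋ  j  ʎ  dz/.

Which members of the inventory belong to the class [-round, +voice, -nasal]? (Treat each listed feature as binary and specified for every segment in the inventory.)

Checking each segment against [-round], [+voice], [-nasal]: /ʁ/ (voiced uvular fricative), /ʒ/ (voiced postalveolar fricative), /r/ (alveolar trill), /ɾ/ (alveolar tap), /β/ (voiced bilabial fricative), /j/ (palatal glide), among others, satisfy every feature; every other segment in the inventory fails at least one.

ʁ, ʒ, r, ɾ, β, j, ʎ, dz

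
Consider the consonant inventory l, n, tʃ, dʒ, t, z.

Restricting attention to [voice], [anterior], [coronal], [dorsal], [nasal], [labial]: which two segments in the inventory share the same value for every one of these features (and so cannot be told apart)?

Both /z/ and /l/ are [+voice], [+anterior], [+coronal], [−dorsal], [−nasal], [−labial]. Since the list omits [sonorant], [lateral] and [strident] — which do distinguish the voiced alveolar fricative from the alveolar lateral approximant — this pair collapses; all other pairs remain distinct.

z, l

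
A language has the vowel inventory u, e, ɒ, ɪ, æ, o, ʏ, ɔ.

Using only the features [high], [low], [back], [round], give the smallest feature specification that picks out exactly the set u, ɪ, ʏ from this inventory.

Every target segment is [+high] and no other inventory member is, so one feature is enough.

[+high]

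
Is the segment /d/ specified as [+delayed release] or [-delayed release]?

[-delayed release]

As the voiced alveolar stop, /d/ is [-delayed release].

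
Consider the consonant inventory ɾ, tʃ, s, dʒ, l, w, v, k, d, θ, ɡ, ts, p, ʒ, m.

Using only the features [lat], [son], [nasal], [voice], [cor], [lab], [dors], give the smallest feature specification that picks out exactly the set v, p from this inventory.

The class [−sonorant], [+labial] has exactly /v, p/ as its extension in this inventory. No smaller conjunction from the listed features achieves this: [+labial] alone would also admit /w, m/; [−sonorant] alone would also admit /tʃ, s, dʒ, k, …/; and checking the remaining single features turns up none with this extension.

[−son, +lab]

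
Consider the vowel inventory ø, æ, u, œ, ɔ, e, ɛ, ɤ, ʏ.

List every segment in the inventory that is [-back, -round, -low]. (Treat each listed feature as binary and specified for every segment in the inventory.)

e, ɛ

Checking each segment against [-back], [-round], [-low]: /e/ (mid front unrounded tense vowel), /ɛ/ (mid front unrounded lax vowel) satisfy every feature; every other segment in the inventory fails at least one.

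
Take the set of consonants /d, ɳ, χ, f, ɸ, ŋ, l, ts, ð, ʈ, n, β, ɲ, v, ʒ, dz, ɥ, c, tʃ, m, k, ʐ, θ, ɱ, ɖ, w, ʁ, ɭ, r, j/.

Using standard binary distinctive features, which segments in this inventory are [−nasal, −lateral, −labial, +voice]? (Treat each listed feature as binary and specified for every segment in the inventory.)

d, ð, ʒ, dz, ʐ, ɖ, ʁ, r, j

Checking each segment against [−nasal], [−lateral], [−labial], [+voice]: /d/ (voiced alveolar stop), /ð/ (voiced dental fricative), /ʒ/ (voiced postalveolar fricative), /dz/ (voiced alveolar affricate), /ʐ/ (voiced retroflex fricative), /ɖ/ (voiced retroflex stop), among others, satisfy every feature; every other segment in the inventory fails at least one.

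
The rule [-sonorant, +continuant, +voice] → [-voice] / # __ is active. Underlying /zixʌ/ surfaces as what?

[sixʌ]

/z/ satisfies [-sonorant, +continuant, +voice] and sits in # __. The [-voice] counterpart of the voiced alveolar fricative is /s/. Other segments in /zixʌ/ either fail the structural description or are not in the environment, so the surface form is [sixʌ].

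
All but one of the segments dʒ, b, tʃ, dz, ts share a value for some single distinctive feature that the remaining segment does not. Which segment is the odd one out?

The remaining segments after removing /b/ share [+delayed release]; /b/ (voiced bilabial stop) is [-delayed release]. For every other candidate removal, the leftover set fails to share any single feature value that the removed segment lacks.

b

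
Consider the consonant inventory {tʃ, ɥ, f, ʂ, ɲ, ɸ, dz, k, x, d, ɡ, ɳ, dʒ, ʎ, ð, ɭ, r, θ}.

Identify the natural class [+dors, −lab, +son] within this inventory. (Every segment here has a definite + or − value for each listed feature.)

Checking each segment against [+dorsal], [−labial], [+sonorant]: /ɲ/ (palatal nasal), /ʎ/ (palatal lateral approximant) satisfy every feature; every other segment in the inventory fails at least one.

ɲ, ʎ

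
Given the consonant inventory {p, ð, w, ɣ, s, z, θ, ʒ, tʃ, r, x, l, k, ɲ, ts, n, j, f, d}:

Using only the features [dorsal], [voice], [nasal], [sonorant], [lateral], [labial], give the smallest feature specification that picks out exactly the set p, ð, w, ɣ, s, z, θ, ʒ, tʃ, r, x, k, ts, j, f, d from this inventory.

The class [-nasal], [-lateral] has exactly /p, ð, w, ɣ, s, z, θ, ʒ, tʃ, r, x, k, ts, j, f, d/ as its extension in this inventory. No smaller conjunction from the listed features achieves this: [-lateral] alone would also admit /ɲ, n/; [-nasal] alone would also admit /l/; and checking the remaining single features turns up none with this extension.

[-nasal, -lateral]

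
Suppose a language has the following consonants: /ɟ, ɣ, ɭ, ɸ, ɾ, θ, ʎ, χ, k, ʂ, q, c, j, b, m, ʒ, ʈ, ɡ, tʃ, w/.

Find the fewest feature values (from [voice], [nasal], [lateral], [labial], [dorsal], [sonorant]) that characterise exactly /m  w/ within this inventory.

The class [+sonorant], [+labial] has exactly /m, w/ as its extension in this inventory. No smaller conjunction from the listed features achieves this: [+labial] alone would also admit /ɸ, b/; [+sonorant] alone would also admit /ɭ, ɾ, ʎ, j/; and checking the remaining single features turns up none with this extension.

[+sonorant, +labial]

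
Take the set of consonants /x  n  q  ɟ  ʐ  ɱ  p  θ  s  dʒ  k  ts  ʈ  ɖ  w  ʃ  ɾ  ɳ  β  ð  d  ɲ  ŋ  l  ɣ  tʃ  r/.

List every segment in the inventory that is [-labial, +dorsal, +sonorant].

Checking each segment against [-labial], [+dorsal], [+sonorant]: /ɲ/ (palatal nasal), /ŋ/ (velar nasal) satisfy every feature; every other segment in the inventory fails at least one.

ɲ, ŋ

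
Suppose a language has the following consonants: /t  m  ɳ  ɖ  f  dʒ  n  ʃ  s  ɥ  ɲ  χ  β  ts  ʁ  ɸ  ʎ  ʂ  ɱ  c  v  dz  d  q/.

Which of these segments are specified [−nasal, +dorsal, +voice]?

ɥ, ʁ, ʎ

Eliminate segments failing any feature: /t, ɖ, f, dʒ, ʃ, s, β, ts, ɸ, ʂ, v, dz, d/ are [−dorsal]; /m, ɳ, n, ɲ, ɱ/ are [+nasal]; /χ, c, q/ are [−voice]. The remaining /ɥ, ʁ, ʎ/ satisfy [−nasal], [+dorsal], [+voice].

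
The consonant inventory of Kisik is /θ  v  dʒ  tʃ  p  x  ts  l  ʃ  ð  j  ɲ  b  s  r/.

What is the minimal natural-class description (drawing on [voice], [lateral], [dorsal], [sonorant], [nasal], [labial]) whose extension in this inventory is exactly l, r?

The class [+sonorant], [−dorsal] has exactly /l, r/ as its extension in this inventory. No smaller conjunction from the listed features achieves this: [−dorsal] alone would also admit /θ, v, dʒ, tʃ, …/; [+sonorant] alone would also admit /j, ɲ/; and checking the remaining single features turns up none with this extension.

[+sonorant, −dorsal]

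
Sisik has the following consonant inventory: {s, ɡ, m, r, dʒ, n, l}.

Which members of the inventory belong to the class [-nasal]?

s, ɡ, r, dʒ, l

The feature [nasal] marks segments produced with velum lowered (airflow through the nose). In this inventory /s, ɡ, r, dʒ, l/ lack that property, so they are [-nasal]; /m, n/ are [+nasal].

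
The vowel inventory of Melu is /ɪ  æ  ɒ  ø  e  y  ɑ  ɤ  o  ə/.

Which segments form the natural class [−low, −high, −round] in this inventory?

e, ɤ, ə

Eliminate segments failing any feature: /ɪ, y/ are [+high]; /æ, ɒ, ɑ/ are [+low]; /ø, o/ are [+round]. The remaining /e, ɤ, ə/ satisfy [−low], [−high], [−round].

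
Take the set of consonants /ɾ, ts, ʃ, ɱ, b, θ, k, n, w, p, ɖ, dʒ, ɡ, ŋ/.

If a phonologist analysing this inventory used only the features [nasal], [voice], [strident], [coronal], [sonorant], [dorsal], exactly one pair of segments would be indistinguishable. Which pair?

/ts/ (voiceless alveolar affricate) and /ʃ/ (voiceless postalveolar fricative) are both [−nasal], [−voice], [+strident], [+coronal], [−sonorant], [−dorsal], so none of the listed features separates them. (They do differ in [continuant], [anterior] and [distributed], which are not among the given features.) Every other pair in the inventory differs on at least one listed feature.

ts, ʃ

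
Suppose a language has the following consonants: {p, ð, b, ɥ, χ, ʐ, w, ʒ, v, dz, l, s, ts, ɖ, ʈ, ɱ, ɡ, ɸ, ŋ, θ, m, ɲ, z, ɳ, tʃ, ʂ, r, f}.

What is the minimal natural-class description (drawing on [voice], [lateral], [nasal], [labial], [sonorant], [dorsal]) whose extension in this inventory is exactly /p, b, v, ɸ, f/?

[-sonorant, +labial]

Every target segment is [-sonorant], [+labial]; each remaining inventory member fails at least one of these. Each conjunct is needed — [+labial] alone would also admit /ɥ, w, ɱ, m/; [-sonorant] alone would also admit /ð, χ, ʐ, ʒ, …/ — and no other single listed feature has exactly this extension, so two is the minimum.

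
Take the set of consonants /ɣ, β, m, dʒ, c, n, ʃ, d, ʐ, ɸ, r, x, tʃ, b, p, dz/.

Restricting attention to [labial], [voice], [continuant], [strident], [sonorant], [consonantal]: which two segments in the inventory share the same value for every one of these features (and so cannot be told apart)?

dz, dʒ

Both /dz/ and /dʒ/ are [-labial], [+voice], [-continuant], [+strident], [-sonorant], [+consonantal]. Since the list omits [anterior] and [distributed] — which do distinguish the voiced alveolar affricate from the voiced postalveolar affricate — this pair collapses; all other pairs remain distinct.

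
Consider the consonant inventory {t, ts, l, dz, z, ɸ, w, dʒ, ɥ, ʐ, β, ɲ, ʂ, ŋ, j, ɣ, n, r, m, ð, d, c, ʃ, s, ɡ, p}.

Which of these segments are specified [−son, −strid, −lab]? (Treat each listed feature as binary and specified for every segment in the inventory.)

t, ɣ, ð, d, c, ɡ

Eliminate segments failing any feature: /ts, dz, z, dʒ, ʐ, ʂ, ʃ, s/ are [+strident]; /l, w, ɥ, ɲ, ŋ, j, n, r, m/ are [+sonorant]; /ɸ, β, p/ are [+labial]. The remaining /t, ɣ, ð, d, c, ɡ/ satisfy [−sonorant], [−strident], [−labial].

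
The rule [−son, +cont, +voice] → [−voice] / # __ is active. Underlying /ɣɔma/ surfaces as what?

[xɔma]

Only the initial segment /ɣ/ is both word-initial and matches the structural description. It is a voiced velar fricative, so [−son, +cont, +voice] holds; changing it to [−voice] with all other features held fixed yields /x/ (voiceless velar fricative). No other segment meets both the structural description and the environment, so the output is [xɔma].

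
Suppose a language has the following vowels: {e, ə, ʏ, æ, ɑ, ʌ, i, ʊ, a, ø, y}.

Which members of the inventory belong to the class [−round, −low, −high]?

The [−round] segments are /e, ə, æ, ɑ, ʌ, i, a/.
Among these, [−low] gives /e, ə, ʌ, i/.
Within that set, [−high] leaves /e, ə, ʌ/.

e, ə, ʌ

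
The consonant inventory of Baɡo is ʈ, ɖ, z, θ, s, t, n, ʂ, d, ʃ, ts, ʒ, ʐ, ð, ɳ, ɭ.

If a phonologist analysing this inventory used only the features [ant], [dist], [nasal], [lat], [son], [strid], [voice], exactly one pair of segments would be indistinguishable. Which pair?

On the given features, /ts/ and /s/ have an identical profile: [+anterior], [−distributed], [−nasal], [−lateral], [−sonorant], [+strident], [−voice]. No other two segments in the inventory coincide on all 7 features. (They do differ in [continuant], which is not among the given features.)

ts, s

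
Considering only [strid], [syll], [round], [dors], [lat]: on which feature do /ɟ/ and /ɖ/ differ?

/ɟ/ is the voiced palatal stop and /ɖ/ is the voiced retroflex stop. Both are [-strident], [-syllabic], [-round], [-lateral]. /ɟ/ is [+dorsal] while /ɖ/ is [-dorsal], so the distinguishing feature is [dorsal].

[dorsal]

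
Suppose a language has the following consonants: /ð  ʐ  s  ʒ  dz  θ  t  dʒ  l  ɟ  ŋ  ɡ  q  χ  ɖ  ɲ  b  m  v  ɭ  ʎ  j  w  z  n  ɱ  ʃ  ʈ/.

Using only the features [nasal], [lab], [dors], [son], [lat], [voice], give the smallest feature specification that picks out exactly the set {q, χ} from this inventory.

[-voice, +dors]

Every target segment is [-voice], [+dorsal]; each remaining inventory member fails at least one of these. Each conjunct is needed — [+dorsal] alone would also admit /ɟ, ŋ, ɡ, ɲ, …/; [-voice] alone would also admit /s, θ, t, ʃ, …/ — and no other single listed feature has exactly this extension, so two is the minimum.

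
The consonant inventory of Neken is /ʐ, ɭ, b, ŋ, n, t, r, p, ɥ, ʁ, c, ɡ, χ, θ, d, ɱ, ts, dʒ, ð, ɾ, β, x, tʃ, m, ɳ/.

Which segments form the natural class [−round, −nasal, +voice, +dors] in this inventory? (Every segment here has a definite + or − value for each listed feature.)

Eliminate segments failing any feature: /ʐ, ɭ, b, r, d, dʒ, ð, ɾ, β/ are [−dorsal]; /ŋ, n, ɱ, m, ɳ/ are [+nasal]; /t, p, c, χ, θ, ts, x, tʃ/ are [−voice]; /ɥ/ is [+round]. The remaining /ʁ, ɡ/ satisfy [−round], [−nasal], [+voice], [+dorsal].

ʁ, ɡ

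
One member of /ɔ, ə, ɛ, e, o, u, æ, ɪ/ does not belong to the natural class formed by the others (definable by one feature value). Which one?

æ

[low] groups all but one: /ɔ, u, ɪ, e, ə, o, ɛ/ share [-low] while /æ/ (low front unrounded vowel) alone is [+low]. Removing any other segment would not leave a single-feature class that excludes it.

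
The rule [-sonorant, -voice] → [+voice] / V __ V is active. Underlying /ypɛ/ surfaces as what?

Only /p/ occurs between two vowels (/y/ __ /ɛ/) and matches the structural description. It is a voiceless bilabial stop, so [-sonorant, -voice] holds; changing it to [+voice] with all other features held fixed yields /b/ (voiced bilabial stop). No other segment meets both the structural description and the environment, so the output is [ybɛ].

[ybɛ]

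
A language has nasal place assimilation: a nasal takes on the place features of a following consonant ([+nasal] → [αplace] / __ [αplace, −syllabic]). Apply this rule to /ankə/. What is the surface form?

[aŋkə]

The only nasal preceding a consonant is /n/ before /k/. /k/ is [+dorsal], so /n/ → /ŋ/, giving [aŋkə].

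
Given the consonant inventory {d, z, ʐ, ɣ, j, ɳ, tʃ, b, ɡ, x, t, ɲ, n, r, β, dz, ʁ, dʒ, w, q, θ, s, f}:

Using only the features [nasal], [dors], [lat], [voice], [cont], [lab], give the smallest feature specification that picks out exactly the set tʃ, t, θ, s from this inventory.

[−voice, −lab, −dors]

/tʃ, t, θ, s/ are all [−voice], [−labial], [−dorsal], and no other segment in the inventory matches all three values. Dropping any one of them over-generates: [−labial, −dorsal] alone would also admit /d, z, ʐ, ɳ, …/; [−voice, −dorsal] alone would also admit /f/; [−voice, −labial] alone would also admit /x, q/. No other combination of two listed features picks out exactly this set either, so fewer than three features will not do.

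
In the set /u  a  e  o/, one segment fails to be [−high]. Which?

u

Every segment except /u/ is [−high]. /u/ (high back rounded tense vowel) is [+high], so it is the exception.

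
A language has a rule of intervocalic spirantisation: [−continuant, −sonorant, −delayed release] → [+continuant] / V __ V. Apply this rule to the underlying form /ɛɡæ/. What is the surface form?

Only /ɡ/ occurs between two vowels (/ɛ/ __ /æ/) and matches the structural description. It is a voiced velar stop, so [−continuant, −sonorant, −delayed release] holds; changing it to [+continuant] with all other features held fixed yields /ɣ/ (voiced velar fricative). No other segment meets both the structural description and the environment, so the output is [ɛɣæ].

[ɛɣæ]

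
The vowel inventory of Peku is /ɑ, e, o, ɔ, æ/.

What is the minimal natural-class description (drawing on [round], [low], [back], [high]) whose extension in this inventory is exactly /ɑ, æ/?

[+low]

/ɑ, æ/ are exactly the [+low] segments in the inventory, so a single feature suffices.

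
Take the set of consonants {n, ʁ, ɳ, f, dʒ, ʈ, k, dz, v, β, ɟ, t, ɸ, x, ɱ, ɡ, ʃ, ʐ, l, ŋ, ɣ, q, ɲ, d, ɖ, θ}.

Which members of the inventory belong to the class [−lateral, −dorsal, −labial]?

Eliminate segments failing any feature: /ʁ, k, ɟ, x, ɡ, ŋ, ɣ, q, ɲ/ are [+dorsal]; /f, v, β, ɸ, ɱ/ are [+labial]; /l/ is [+lateral]. The remaining /n, ɳ, dʒ, ʈ, dz, t, ʃ, ʐ, d, ɖ, θ/ satisfy [−lateral], [−dorsal], [−labial].

n, ɳ, dʒ, ʈ, dz, t, ʃ, ʐ, d, ɖ, θ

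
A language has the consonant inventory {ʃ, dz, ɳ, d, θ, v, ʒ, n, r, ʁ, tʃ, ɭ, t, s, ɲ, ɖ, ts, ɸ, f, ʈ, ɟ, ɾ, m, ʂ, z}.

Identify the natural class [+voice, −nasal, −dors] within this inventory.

Checking each segment against [+voice], [−nasal], [−dorsal]: /dz/ (voiced alveolar affricate), /d/ (voiced alveolar stop), /v/ (voiced labiodental fricative), /ʒ/ (voiced postalveolar fricative), /r/ (alveolar trill), /ɭ/ (retroflex lateral approximant), among others, satisfy every feature; every other segment in the inventory fails at least one.

dz, d, v, ʒ, r, ɭ, ɖ, ɾ, z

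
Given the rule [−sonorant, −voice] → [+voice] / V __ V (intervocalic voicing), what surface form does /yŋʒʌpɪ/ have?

/p/ satisfies [−sonorant, −voice] and sits in V __ V. The [+voice] counterpart of the voiceless bilabial stop is /b/. Other segments in /yŋʒʌpɪ/ either fail the structural description or are not in the environment, so the surface form is [yŋʒʌbɪ].

[yŋʒʌbɪ]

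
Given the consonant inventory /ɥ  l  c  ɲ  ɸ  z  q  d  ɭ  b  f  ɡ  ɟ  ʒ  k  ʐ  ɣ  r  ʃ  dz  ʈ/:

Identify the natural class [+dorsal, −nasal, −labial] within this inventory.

Among the inventory, the [+dorsal] segments are /ɥ, c, ɲ, q, ɡ, ɟ, k, ɣ/.
Then [−nasal] gives /ɥ, c, q, ɡ, ɟ, k, ɣ/.
Among these, [−labial] leaves /c, q, ɡ, ɟ, k, ɣ/.

c, q, ɡ, ɟ, k, ɣ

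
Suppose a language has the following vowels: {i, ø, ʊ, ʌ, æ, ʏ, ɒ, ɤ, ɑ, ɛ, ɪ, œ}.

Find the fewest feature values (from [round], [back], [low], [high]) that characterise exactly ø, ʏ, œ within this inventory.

[−back, +round]

/ø, ʏ, œ/ are all [−back], [+round], and no other segment in the inventory matches both values. Dropping any one of them over-generates: [+round] alone would also admit /ʊ, ɒ/; [−back] alone would also admit /i, æ, ɛ, ɪ/. No other single listed feature picks out exactly this set either, so fewer than two features will not do.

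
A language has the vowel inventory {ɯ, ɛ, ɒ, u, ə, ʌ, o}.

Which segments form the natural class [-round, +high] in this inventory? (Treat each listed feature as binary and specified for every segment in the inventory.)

Among the inventory, the [-round] segments are /ɯ, ɛ, ə, ʌ/.
Intersecting with [+high] leaves /ɯ/.

ɯ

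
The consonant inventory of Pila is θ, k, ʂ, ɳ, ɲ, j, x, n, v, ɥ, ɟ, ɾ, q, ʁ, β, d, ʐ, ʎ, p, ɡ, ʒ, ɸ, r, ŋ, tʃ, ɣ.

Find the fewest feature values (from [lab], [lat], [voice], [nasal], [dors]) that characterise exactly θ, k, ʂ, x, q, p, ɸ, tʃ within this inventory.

/θ, k, ʂ, x, q, p, ɸ, tʃ/ are exactly the [-voice] segments in the inventory, so a single feature suffices.

[-voice]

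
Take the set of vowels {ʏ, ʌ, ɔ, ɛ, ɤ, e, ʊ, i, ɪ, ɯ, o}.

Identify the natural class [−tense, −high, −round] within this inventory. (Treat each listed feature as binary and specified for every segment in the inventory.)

ʌ, ɛ

Eliminate segments failing any feature: /ʏ, ʊ, ɪ/ are [+high]; /ɔ/ is [+round]; /ɤ, e, i, ɯ, o/ are [+tense]. The remaining /ʌ, ɛ/ satisfy [−tense], [−high], [−round].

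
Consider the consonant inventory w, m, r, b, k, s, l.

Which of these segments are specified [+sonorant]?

w, m, r, l

The [+sonorant] segments here are /w, m, r, l/; the remaining /b, k, s/ are [-sonorant].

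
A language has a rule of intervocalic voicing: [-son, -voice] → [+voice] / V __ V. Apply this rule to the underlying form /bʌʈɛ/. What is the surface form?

[bʌɖɛ]

The only segment in the rule's environment that also matches [-son, -voice] is /ʈ/. Applying [+voice] turns the voiceless retroflex stop into /ɖ/ (voiced retroflex stop), giving [bʌɖɛ].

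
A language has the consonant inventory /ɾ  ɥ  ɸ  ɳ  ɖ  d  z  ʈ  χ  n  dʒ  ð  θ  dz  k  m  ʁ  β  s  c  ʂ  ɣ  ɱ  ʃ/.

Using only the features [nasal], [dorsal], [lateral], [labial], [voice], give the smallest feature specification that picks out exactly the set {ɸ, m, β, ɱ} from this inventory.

[+labial, -dorsal]

Every target segment is [+labial], [-dorsal]; each remaining inventory member fails at least one of these. Each conjunct is needed — [-dorsal] alone would also admit /ɾ, ɳ, ɖ, d, …/; [+labial] alone would also admit /ɥ/ — and no other single listed feature has exactly this extension, so two is the minimum.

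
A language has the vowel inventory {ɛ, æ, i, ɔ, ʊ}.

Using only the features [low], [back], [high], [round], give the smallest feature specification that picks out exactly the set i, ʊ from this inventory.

Every target segment is [+high] and no other inventory member is, so one feature is enough.

[+high]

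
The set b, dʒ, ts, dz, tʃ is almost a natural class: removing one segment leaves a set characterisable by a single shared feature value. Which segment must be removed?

b

The remaining segments after removing /b/ share [+delayed release]; /b/ (voiced bilabial stop) is [−delayed release]. For every other candidate removal, the leftover set fails to share any single feature value that the removed segment lacks.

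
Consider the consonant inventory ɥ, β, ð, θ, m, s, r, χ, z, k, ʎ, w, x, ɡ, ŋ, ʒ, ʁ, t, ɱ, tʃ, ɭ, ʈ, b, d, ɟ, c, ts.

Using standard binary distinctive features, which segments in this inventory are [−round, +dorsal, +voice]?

ʎ, ɡ, ŋ, ʁ, ɟ

Checking each segment against [−round], [+dorsal], [+voice]: /ʎ/ (palatal lateral approximant), /ɡ/ (voiced velar stop), /ŋ/ (velar nasal), /ʁ/ (voiced uvular fricative), /ɟ/ (voiced palatal stop) satisfy every feature; every other segment in the inventory fails at least one.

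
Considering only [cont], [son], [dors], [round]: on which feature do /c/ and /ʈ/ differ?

/c/ (voiceless palatal stop) and /ʈ/ (voiceless retroflex stop) agree on [-continuant], [-sonorant], [-round]. They differ on [dorsal] (/c/ [+], /ʈ/ [-]).

[dorsal]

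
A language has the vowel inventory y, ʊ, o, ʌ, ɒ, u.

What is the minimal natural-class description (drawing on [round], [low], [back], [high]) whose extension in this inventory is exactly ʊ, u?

[+high, +back]

/ʊ, u/ are all [+high], [+back], and no other segment in the inventory matches both values. Dropping any one of them over-generates: [+back] alone would also admit /o, ʌ, ɒ/; [+high] alone would also admit /y/. No other single listed feature picks out exactly this set either, so fewer than two features will not do.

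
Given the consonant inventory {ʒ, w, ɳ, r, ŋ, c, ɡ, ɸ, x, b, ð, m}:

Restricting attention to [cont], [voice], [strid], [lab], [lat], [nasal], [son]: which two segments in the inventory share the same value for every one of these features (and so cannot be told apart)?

Both /ŋ/ and /ɳ/ are [−continuant], [+voice], [−strident], [−labial], [−lateral], [+nasal], [+sonorant]. Since the list omits [coronal] and [dorsal] — which do distinguish the velar nasal from the retroflex nasal — this pair collapses; all other pairs remain distinct.

ŋ, ɳ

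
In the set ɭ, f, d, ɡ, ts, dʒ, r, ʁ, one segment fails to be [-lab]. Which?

/r, dʒ, d, ɡ, ʁ, ɭ, ts/ are all [-labial]; /f/ (voiceless labiodental fricative) is [+labial].

f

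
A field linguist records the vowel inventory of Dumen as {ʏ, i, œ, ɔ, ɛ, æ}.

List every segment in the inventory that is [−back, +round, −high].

Eliminate segments failing any feature: /ʏ/ is [+high]; /i, ɛ, æ/ are [−round]; /ɔ/ is [+back]. The remaining /œ/ satisfy [−back], [+round], [−high].

œ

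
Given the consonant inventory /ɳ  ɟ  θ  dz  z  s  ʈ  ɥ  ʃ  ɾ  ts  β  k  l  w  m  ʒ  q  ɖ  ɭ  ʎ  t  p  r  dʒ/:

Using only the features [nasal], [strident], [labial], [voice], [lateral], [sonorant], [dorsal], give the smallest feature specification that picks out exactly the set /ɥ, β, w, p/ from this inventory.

/ɥ, β, w, p/ are all [-nasal], [+labial], and no other segment in the inventory matches both values. Dropping any one of them over-generates: [+labial] alone would also admit /m/; [-nasal] alone would also admit /ɟ, θ, dz, z, …/. No other single listed feature picks out exactly this set either, so fewer than two features will not do.

[-nasal, +labial]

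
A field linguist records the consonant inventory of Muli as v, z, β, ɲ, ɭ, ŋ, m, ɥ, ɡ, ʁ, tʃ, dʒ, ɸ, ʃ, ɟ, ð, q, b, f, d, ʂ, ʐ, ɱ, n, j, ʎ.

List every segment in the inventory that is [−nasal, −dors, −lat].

Among the inventory, the [−nasal] segments are /v, z, β, ɭ, ɥ, ɡ, ʁ, tʃ, dʒ, ɸ, ʃ, ɟ, ð, q, b, f, d, ʂ, ʐ, j, ʎ/.
Then [−dorsal] gives /v, z, β, ɭ, tʃ, dʒ, ɸ, ʃ, ð, b, f, d, ʂ, ʐ/.
Then [−lateral] leaves /v, z, β, tʃ, dʒ, ɸ, ʃ, ð, b, f, d, ʂ, ʐ/.

v, z, β, tʃ, dʒ, ɸ, ʃ, ð, b, f, d, ʂ, ʐ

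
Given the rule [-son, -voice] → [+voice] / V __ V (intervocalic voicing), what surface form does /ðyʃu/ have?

The only segment in the rule's environment that also matches [-son, -voice] is /ʃ/. Applying [+voice] turns the voiceless postalveolar fricative into /ʒ/ (voiced postalveolar fricative), giving [ðyʒu].

[ðyʒu]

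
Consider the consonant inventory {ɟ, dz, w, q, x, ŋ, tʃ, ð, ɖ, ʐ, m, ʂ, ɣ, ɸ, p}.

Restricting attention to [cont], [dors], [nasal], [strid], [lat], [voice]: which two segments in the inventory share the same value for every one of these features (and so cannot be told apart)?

Both /w/ and /ɣ/ are [+continuant], [+dorsal], [−nasal], [−strident], [−lateral], [+voice]. Since the list omits [sonorant], [labial] and [round] — which do distinguish the labial-velar glide from the voiced velar fricative — this pair collapses; all other pairs remain distinct.

w, ɣ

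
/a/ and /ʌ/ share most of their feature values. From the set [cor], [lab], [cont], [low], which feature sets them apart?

/a/ (low unrounded vowel) and /ʌ/ (mid back unrounded lax vowel) agree on [-coronal], [-labial], [+continuant]. They differ on [low] (/a/ [+], /ʌ/ [-]).

[low]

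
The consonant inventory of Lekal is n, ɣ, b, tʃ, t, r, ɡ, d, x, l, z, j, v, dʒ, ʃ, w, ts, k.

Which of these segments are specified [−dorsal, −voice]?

First, the [−dorsal] segments are /n, b, tʃ, t, r, d, l, z, v, dʒ, ʃ, ts/.
Of those, [−voice] leaves /tʃ, t, ʃ, ts/.

tʃ, t, ʃ, ts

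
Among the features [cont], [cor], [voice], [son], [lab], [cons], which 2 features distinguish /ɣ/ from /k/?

[voice], [continuant]

/ɣ/ (voiced velar fricative) and /k/ (voiceless velar stop) agree on [−coronal], [−sonorant], [−labial], [+consonantal]. They differ on [voice] (/ɣ/ [+], /k/ [−]), [continuant] (/ɣ/ [+], /k/ [−]).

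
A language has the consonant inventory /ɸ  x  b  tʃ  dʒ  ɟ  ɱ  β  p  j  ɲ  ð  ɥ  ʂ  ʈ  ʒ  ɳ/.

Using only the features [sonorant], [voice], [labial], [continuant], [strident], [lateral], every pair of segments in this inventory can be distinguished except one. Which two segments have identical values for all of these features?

ɳ, ɲ

Both /ɳ/ and /ɲ/ are [+sonorant], [+voice], [−labial], [−continuant], [−strident], [−lateral]. Since the list omits [dorsal] — which does distinguish the retroflex nasal from the palatal nasal — this pair collapses; all other pairs remain distinct.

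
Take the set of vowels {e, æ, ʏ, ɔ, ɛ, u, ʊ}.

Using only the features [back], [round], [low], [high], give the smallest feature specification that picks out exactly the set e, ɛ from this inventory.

[-low, -round]

Every target segment is [-low], [-round]; each remaining inventory member fails at least one of these. Each conjunct is needed — [-round] alone would also admit /æ/; [-low] alone would also admit /ʏ, ɔ, u, ʊ/ — and no other single listed feature has exactly this extension, so two is the minimum.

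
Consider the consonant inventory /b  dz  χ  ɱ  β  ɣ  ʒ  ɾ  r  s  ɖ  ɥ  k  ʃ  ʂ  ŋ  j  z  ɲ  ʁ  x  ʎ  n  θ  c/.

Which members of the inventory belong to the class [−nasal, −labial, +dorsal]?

χ, ɣ, k, j, ʁ, x, ʎ, c

Eliminate segments failing any feature: /b, β, ɥ/ are [+labial]; /dz, ʒ, ɾ, r, s, ɖ, ʃ, ʂ, z, θ/ are [−dorsal]; /ɱ, ŋ, ɲ, n/ are [+nasal]. The remaining /χ, ɣ, k, j, ʁ, x, ʎ, c/ satisfy [−nasal], [−labial], [+dorsal].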